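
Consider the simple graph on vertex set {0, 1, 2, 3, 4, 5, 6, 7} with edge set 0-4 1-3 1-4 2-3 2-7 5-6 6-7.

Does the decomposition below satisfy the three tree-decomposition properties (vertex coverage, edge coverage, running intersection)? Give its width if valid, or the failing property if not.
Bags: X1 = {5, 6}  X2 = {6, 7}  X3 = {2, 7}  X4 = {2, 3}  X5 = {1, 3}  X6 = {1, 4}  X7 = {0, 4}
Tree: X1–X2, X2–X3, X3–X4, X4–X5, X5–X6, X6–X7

Every vertex of G appears in some bag (union = {0, 1, 2, 3, 4, 5, 6, 7}); every edge is covered by a bag; and for each vertex v the set of bags containing v is connected in the bag tree. The decomposition is therefore valid. The largest bag has 2 vertices, so the width is 1.

Yes; width 1.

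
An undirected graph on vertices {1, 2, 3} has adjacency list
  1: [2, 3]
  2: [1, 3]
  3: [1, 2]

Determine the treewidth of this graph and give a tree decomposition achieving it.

Treewidth 2.
One such decomposition:
Bags: B1 = {1, 2, 3}
Tree: (single bag)

With just one bag of size 3, the width is 3 − 1 = 2, so tw(G) ≤ 2. For the lower bound, the 3 vertices {1, 2, 3} are pairwise adjacent, and any tree decomposition puts a clique entirely inside one bag — forcing width ≥ 2. Hence tw(G) = 2 exactly.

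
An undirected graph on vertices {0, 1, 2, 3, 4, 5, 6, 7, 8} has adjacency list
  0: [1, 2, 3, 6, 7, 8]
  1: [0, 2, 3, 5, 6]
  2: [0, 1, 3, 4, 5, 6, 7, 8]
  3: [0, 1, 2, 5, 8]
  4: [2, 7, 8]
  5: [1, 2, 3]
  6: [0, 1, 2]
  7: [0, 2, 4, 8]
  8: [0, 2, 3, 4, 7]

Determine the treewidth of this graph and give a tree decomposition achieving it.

Each bag holds 4 vertices, so the decomposition has width 3, which upper-bounds the treewidth. On the other hand G contains the 4-clique {0, 2, 3, 8}. A clique must lie in a single bag of any decomposition, so no decomposition can have width below 3. Therefore the treewidth is 3.

Treewidth 3.
One such decomposition:
Bags: B1 = {0, 2, 7, 8}  B2 = {2, 4, 7, 8}  B3 = {0, 2, 3, 8}  B4 = {0, 1, 2, 3}  B5 = {1, 2, 3, 5}  B6 = {0, 1, 2, 6}
Tree: B1–B2, B1–B3, B3–B4, B4–B5, B4–B6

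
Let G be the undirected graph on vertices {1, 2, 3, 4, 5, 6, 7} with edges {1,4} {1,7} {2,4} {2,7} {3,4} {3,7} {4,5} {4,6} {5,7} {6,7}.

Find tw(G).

2

A width-2 tree decomposition is:
Bags: B1 = {3, 4, 7}  B2 = {4, 5, 7}  B3 = {1, 4, 7}  B4 = {2, 4, 7}  B5 = {4, 6, 7}
Tree: B1–B2, B2–B3, B3–B4, B4–B5
Every bag has size at most 3, so the width is 3 − 1 = 2 and tw(G) ≤ 2. Since 4–3–7–5–4 is a cycle in G, G is not acyclic. Forests are exactly the graphs of treewidth ≤ 1, so tw(G) ≥ 2. Hence tw(G) = 2 exactly.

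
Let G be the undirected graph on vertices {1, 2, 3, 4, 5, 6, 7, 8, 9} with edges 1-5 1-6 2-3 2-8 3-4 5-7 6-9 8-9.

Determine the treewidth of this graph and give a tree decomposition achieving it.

Every bag has size at most 2, so the width is 2 − 1 = 1 and tw(G) ≤ 1. Any graph with an edge has treewidth ≥ 1, and G has the edge 7–5. The upper and lower bounds meet at 1, so that is the treewidth.

Treewidth 1.
One optimal decomposition is:
Bags: B1 = {5, 7}  B2 = {1, 5}  B3 = {1, 6}  B4 = {6, 9}  B5 = {8, 9}  B6 = {2, 8}  B7 = {2, 3}  B8 = {3, 4}
Tree: B1–B2, B2–B3, B3–B4, B4–B5, B5–B6, B6–B7, B7–B8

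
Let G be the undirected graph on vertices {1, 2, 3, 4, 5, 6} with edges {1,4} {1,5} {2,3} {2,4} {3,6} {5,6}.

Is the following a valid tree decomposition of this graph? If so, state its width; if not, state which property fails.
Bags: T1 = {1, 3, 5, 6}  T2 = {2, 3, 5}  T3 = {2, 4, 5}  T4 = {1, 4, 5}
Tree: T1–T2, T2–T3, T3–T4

No — bags containing vertex 1 are not connected in the tree.

A tree decomposition must satisfy three properties: every vertex lies in some bag; for every edge, both endpoints lie together in some bag; and for every vertex, the bags containing it form a connected subtree. Here bags containing vertex 1 are not connected in the tree, so the decomposition is invalid.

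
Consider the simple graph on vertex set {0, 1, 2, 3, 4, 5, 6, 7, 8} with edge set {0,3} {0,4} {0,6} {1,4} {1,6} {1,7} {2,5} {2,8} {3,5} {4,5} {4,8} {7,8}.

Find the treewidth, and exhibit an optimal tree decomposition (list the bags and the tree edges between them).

Treewidth 3.
One optimal decomposition is:
Bags: B1 = {0, 1, 3, 6}  B2 = {0, 1, 3, 4}  B3 = {1, 3, 4, 5}  B4 = {1, 4, 5, 7}  B5 = {4, 5, 7, 8}  B6 = {2, 5, 7, 8}
Tree: B1–B2, B2–B3, B3–B4, B4–B5, B5–B6

Each bag holds 4 vertices, so the decomposition has width 3, which upper-bounds the treewidth. For the lower bound: the 4 vertex sets {0,3,6}, {1}, {4}, {2,5,7,8} are disjoint, each induces a connected subgraph, and every pair is joined by at least one edge of G. Contracting each set to a single vertex therefore yields K_{4} as a minor, and since treewidth is minor-monotone, tw(G) ≥ tw(K_{4}) = 3. Combining the bounds, tw(G) = 3.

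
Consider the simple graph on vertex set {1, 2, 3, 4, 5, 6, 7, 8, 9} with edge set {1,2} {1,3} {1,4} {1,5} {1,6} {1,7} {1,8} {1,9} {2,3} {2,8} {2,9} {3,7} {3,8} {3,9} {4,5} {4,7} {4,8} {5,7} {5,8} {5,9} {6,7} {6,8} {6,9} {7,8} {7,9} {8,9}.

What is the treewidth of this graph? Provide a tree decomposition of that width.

Treewidth 4.
One such decomposition:
Bags: B1 = {1, 3, 7, 8, 9}  B2 = {1, 5, 7, 8, 9}  B3 = {1, 6, 7, 8, 9}  B4 = {1, 4, 5, 7, 8}  B5 = {1, 2, 3, 8, 9}
Tree: B1–B2, B1–B3, B2–B4, B1–B5

Every bag has size at most 5, so the width is 5 − 1 = 4 and tw(G) ≤ 4. For the lower bound, the 5 vertices {1, 2, 3, 8, 9} are pairwise adjacent, and any tree decomposition puts a clique entirely inside one bag — forcing width ≥ 4. Combining the bounds, tw(G) = 4.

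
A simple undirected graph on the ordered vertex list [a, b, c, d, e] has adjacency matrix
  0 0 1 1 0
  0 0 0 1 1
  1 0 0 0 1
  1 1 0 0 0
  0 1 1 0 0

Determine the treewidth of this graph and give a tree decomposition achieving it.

Treewidth 2.
One optimal decomposition is:
Bags: B1 = {a, c, d}  B2 = {b, c, d}  B3 = {b, c, e}
Tree: B1–B2, B2–B3

Each bag holds 3 vertices, so the decomposition has width 2, which upper-bounds the treewidth. Since c–a–d–b–e–c is a cycle in G, G is not acyclic. Forests are exactly the graphs of treewidth ≤ 1, so tw(G) ≥ 2. Hence tw(G) = 2 exactly.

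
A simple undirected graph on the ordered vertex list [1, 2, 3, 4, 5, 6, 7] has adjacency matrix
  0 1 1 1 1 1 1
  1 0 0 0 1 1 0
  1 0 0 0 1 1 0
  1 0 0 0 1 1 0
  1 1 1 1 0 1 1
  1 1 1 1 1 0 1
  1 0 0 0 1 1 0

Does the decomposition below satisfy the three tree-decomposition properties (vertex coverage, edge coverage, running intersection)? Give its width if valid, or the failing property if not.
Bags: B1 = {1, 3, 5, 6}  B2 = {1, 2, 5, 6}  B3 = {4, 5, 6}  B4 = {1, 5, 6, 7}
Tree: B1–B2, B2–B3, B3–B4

A tree decomposition must satisfy three properties: every vertex lies in some bag; for every edge, both endpoints lie together in some bag; and for every vertex, the bags containing it form a connected subtree. Here edge (1,4) lies in no bag, so the decomposition is invalid.

No — edge (1,4) lies in no bag.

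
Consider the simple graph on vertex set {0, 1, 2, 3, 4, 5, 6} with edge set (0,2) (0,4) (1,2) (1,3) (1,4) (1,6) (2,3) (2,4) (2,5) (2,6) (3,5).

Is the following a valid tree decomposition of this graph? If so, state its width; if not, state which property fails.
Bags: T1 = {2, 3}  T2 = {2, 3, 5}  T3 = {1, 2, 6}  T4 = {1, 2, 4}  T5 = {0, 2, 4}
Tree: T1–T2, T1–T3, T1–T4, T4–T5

No — edge (1,3) lies in no bag.

A tree decomposition must satisfy three properties: every vertex lies in some bag; for every edge, both endpoints lie together in some bag; and for every vertex, the bags containing it form a connected subtree. Here edge (1,3) lies in no bag, so the decomposition is invalid.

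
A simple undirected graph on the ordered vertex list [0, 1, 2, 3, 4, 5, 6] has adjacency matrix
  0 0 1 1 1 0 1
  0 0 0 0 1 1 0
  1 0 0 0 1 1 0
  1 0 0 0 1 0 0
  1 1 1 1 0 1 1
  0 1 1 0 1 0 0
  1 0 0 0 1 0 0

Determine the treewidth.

2

A width-2 tree decomposition is:
Bags: B1 = {2, 4, 5}  B2 = {0, 2, 4}  B3 = {1, 4, 5}  B4 = {0, 4, 6}  B5 = {0, 3, 4}
Tree: B1–B2, B1–B3, B2–B4, B4–B5
The largest bag has 3 vertices, giving width 2; this decomposition certifies tw(G) ≤ 2. On the other hand G contains the 3-clique {0, 2, 4}. A clique must lie in a single bag of any decomposition, so no decomposition can have width below 2. Therefore the treewidth is 2.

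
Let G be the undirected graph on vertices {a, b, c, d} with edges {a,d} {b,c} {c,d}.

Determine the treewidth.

A width-1 tree decomposition is:
Bags: B1 = {a, d}  B2 = {c, d}  B3 = {b, c}
Tree: B1–B2, B2–B3
Each bag holds 2 vertices, so the decomposition has width 1, which upper-bounds the treewidth. G has an edge, so its treewidth is at least 1. Hence tw(G) = 1 exactly.

1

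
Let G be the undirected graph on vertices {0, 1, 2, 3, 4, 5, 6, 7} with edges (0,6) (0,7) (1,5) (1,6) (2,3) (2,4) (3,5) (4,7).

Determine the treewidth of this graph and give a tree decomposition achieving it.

Every bag has size at most 3, so the width is 3 − 1 = 2 and tw(G) ≤ 2. The edges 7–4–2–3–5–1–6–0–7 form a cycle, so G is not a tree and its treewidth is at least 2. Hence tw(G) = 2 exactly.

Treewidth 2.
One optimal decomposition is:
Bags: B1 = {2, 4, 7}  B2 = {2, 3, 7}  B3 = {3, 5, 7}  B4 = {1, 5, 7}  B5 = {1, 6, 7}  B6 = {0, 6, 7}
Tree: B1–B2, B2–B3, B3–B4, B4–B5, B5–B6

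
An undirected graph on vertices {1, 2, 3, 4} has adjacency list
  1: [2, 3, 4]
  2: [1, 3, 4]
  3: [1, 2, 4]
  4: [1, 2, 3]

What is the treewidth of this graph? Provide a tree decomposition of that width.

With just one bag of size 4, the width is 4 − 1 = 3, so tw(G) ≤ 3. On the other hand G contains the 4-clique {1, 2, 3, 4}. A clique must lie in a single bag of any decomposition, so no decomposition can have width below 3. Hence tw(G) = 3 exactly.

Treewidth 3.
One such decomposition:
Bags: B1 = {1, 2, 3, 4}
Tree: (single bag)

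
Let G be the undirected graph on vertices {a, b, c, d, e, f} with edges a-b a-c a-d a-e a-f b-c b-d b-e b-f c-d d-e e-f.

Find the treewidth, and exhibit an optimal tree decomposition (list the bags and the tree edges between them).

Every bag has size at most 4, so the width is 4 − 1 = 3 and tw(G) ≤ 3. On the other hand G contains the 4-clique {a, b, d, e}. A clique must lie in a single bag of any decomposition, so no decomposition can have width below 3. Combining the bounds, tw(G) = 3.

Treewidth 3.
One such decomposition:
Bags: B1 = {a, b, e, f}  B2 = {a, b, d, e}  B3 = {a, b, c, d}
Tree: B1–B2, B2–B3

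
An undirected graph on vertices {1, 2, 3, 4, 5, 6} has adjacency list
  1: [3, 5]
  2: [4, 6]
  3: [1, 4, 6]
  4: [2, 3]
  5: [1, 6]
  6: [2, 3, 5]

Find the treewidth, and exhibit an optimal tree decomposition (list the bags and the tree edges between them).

Treewidth 2.
One such decomposition:
Bags: B1 = {1, 3, 5}  B2 = {3, 5, 6}  B3 = {3, 4, 6}  B4 = {2, 4, 6}
Tree: B1–B2, B2–B3, B3–B4

Every bag has size at most 3, so the width is 3 − 1 = 2 and tw(G) ≤ 2. The edges 1–5–6–3–1 form a cycle, so G is not a tree and its treewidth is at least 2. Combining the bounds, tw(G) = 2.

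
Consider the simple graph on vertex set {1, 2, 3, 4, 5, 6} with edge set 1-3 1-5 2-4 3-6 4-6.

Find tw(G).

1

A width-1 tree decomposition is:
Bags: B1 = {2, 4}  B2 = {4, 6}  B3 = {3, 6}  B4 = {1, 3}  B5 = {1, 5}
Tree: B1–B2, B2–B3, B3–B4, B4–B5
Each bag holds 2 vertices, so the decomposition has width 1, which upper-bounds the treewidth. Any graph with an edge has treewidth ≥ 1, and G has the edge 2–4. Therefore the treewidth is 1.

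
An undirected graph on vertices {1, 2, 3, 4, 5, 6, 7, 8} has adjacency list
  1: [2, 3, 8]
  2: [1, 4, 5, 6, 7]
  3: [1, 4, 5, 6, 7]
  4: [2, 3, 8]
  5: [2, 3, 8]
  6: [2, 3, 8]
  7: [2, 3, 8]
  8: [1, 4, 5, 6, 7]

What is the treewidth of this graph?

3

A width-3 tree decomposition is:
Bags: B1 = {2, 3, 4, 8}  B2 = {2, 3, 5, 8}  B3 = {2, 3, 6, 8}  B4 = {1, 2, 3, 8}  B5 = {2, 3, 7, 8}
Tree: B1–B2, B2–B3, B3–B4, B4–B5
The largest bag has 4 vertices, giving width 3; this decomposition certifies tw(G) ≤ 3. For the lower bound: the 4 vertex sets {4,8}, {2,5}, {3}, {6} are disjoint, each induces a connected subgraph, and every pair is joined by at least one edge of G. Contracting each set to a single vertex therefore yields K_{4} as a minor, and since treewidth is minor-monotone, tw(G) ≥ tw(K_{4}) = 3. Combining the bounds, tw(G) = 3.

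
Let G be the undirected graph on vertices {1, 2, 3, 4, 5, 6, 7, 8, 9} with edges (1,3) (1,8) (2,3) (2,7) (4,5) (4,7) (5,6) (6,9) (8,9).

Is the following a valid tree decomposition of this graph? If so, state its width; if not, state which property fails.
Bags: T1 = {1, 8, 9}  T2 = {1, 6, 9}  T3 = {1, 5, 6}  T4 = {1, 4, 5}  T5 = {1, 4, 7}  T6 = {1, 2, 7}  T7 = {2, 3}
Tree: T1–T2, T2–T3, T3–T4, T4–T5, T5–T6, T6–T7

A tree decomposition must satisfy three properties: every vertex lies in some bag; for every edge, both endpoints lie together in some bag; and for every vertex, the bags containing it form a connected subtree. Here edge (1,3) lies in no bag, so the decomposition is invalid.

No — edge (1,3) lies in no bag.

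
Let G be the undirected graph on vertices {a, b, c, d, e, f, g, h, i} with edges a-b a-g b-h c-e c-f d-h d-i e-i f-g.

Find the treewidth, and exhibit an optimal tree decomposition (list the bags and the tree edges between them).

Treewidth 2.
One optimal decomposition is:
Bags: B1 = {b, d, h}  B2 = {b, d, i}  B3 = {b, e, i}  B4 = {b, c, e}  B5 = {b, c, f}  B6 = {b, f, g}  B7 = {a, b, g}
Tree: B1–B2, B2–B3, B3–B4, B4–B5, B5–B6, B6–B7

Each bag holds 3 vertices, so the decomposition has width 2, which upper-bounds the treewidth. The edges b–h–d–i–e–c–f–g–a–b form a cycle, so G is not a tree and its treewidth is at least 2. Combining the bounds, tw(G) = 2.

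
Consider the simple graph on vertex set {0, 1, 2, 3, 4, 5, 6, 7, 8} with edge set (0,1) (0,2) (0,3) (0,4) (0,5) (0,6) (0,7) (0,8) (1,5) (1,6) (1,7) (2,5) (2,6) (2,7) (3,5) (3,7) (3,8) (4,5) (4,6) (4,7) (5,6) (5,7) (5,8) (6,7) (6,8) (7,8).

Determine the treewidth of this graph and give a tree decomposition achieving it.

The largest bag has 5 vertices, giving width 4; this decomposition certifies tw(G) ≤ 4. For the lower bound, the 5 vertices {0, 3, 5, 7, 8} are pairwise adjacent, and any tree decomposition puts a clique entirely inside one bag — forcing width ≥ 4. The upper and lower bounds meet at 4, so that is the treewidth.

Treewidth 4.
Bags: B1 = {0, 2, 5, 6, 7}  B2 = {0, 1, 5, 6, 7}  B3 = {0, 5, 6, 7, 8}  B4 = {0, 4, 5, 6, 7}  B5 = {0, 3, 5, 7, 8}
Tree: B1–B2, B1–B3, B3–B4, B3–B5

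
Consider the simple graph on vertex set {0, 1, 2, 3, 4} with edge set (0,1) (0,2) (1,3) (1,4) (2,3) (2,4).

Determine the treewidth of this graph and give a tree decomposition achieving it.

Treewidth 2.
Bags: B1 = {0, 1, 2}  B2 = {1, 2, 3}  B3 = {1, 2, 4}
Tree: B1–B2, B2–B3

Every bag has size at most 3, so the width is 3 − 1 = 2 and tw(G) ≤ 2. Since 0–2–3–1–0 is a cycle in G, G is not acyclic. Forests are exactly the graphs of treewidth ≤ 1, so tw(G) ≥ 2. Therefore the treewidth is 2.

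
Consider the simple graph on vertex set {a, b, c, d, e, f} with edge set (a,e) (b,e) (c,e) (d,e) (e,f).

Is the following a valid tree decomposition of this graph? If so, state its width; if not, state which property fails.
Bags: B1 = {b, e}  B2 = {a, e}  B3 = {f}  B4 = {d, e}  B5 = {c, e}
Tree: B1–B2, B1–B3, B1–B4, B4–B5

No — edge (e,f) lies in no bag.

A tree decomposition must satisfy three properties: every vertex lies in some bag; for every edge, both endpoints lie together in some bag; and for every vertex, the bags containing it form a connected subtree. Here edge (e,f) lies in no bag, so the decomposition is invalid.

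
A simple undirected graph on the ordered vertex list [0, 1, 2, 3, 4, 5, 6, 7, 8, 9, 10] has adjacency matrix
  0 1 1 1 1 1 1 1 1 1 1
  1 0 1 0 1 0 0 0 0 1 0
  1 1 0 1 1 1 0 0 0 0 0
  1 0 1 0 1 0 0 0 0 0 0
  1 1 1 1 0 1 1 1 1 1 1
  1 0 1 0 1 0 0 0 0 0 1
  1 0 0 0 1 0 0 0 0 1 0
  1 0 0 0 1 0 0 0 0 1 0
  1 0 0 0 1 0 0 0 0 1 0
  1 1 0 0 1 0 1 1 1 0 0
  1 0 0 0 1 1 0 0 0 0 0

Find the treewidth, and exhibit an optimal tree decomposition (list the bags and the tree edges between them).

Treewidth 3.
One optimal decomposition is:
Bags: B1 = {0, 1, 4, 9}  B2 = {0, 4, 6, 9}  B3 = {0, 4, 8, 9}  B4 = {0, 1, 2, 4}  B5 = {0, 2, 3, 4}  B6 = {0, 2, 4, 5}  B7 = {0, 4, 7, 9}  B8 = {0, 4, 5, 10}
Tree: B1–B2, B1–B3, B1–B4, B4–B5, B5–B6, B2–B7, B6–B8

Every bag has size at most 4, so the width is 4 − 1 = 3 and tw(G) ≤ 3. On the other hand G contains the 4-clique {0, 1, 2, 4}. A clique must lie in a single bag of any decomposition, so no decomposition can have width below 3. Combining the bounds, tw(G) = 3.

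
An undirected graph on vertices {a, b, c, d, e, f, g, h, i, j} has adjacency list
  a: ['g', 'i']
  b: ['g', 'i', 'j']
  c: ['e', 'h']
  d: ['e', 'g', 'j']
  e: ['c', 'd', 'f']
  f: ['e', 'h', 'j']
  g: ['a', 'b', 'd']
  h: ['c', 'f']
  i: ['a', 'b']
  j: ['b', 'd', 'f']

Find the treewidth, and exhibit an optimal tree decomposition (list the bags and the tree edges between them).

The largest bag has 3 vertices, giving width 2; this decomposition certifies tw(G) ≤ 2. For the lower bound, G contains the cycle i–a–g–b–i, so G is not a forest; only forests have treewidth ≤ 1, hence tw(G) ≥ 2. Hence tw(G) = 2 exactly.

Treewidth 2.
Bags: B1 = {a, b, i}  B2 = {a, b, g}  B3 = {b, g, j}  B4 = {d, g, j}  B5 = {d, f, j}  B6 = {d, e, f}  B7 = {e, f, h}  B8 = {c, e, h}
Tree: B1–B2, B2–B3, B3–B4, B4–B5, B5–B6, B6–B7, B7–B8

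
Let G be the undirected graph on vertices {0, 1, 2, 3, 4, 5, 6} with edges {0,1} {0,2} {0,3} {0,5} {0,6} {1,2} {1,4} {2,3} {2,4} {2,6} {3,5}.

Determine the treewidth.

2

A width-2 tree decomposition is:
Bags: B1 = {0, 2, 6}  B2 = {0, 2, 3}  B3 = {0, 1, 2}  B4 = {0, 3, 5}  B5 = {1, 2, 4}
Tree: B1–B2, B2–B3, B2–B4, B3–B5
The largest bag has 3 vertices, giving width 2; this decomposition certifies tw(G) ≤ 2. Conversely, {0, 1, 2} is a clique of size 3, and the vertices of any clique must share a bag in every tree decomposition; so some bag has ≥ 3 vertices and tw(G) ≥ 2. Combining the bounds, tw(G) = 2.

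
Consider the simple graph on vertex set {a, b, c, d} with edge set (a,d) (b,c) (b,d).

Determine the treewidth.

1

A width-1 tree decomposition is:
Bags: B1 = {a, d}  B2 = {b, d}  B3 = {b, c}
Tree: B1–B2, B2–B3
The largest bag has 2 vertices, giving width 1; this decomposition certifies tw(G) ≤ 1. Any graph with an edge has treewidth ≥ 1, and G has the edge a–d. Hence tw(G) = 1 exactly.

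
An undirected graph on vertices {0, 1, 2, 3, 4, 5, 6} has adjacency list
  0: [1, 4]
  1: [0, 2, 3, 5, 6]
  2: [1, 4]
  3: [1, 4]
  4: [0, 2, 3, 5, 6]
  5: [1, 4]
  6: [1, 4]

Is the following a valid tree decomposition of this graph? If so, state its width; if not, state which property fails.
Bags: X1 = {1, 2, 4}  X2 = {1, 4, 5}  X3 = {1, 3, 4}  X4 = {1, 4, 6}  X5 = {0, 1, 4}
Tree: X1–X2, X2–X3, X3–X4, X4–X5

Yes; width 2.

Checking the three conditions: (i) the bags cover all of {0, 1, 2, 3, 4, 5, 6}; (ii) for each edge, some bag contains both endpoints; (iii) the bags containing any fixed vertex form a subtree. All hold, so the decomposition is valid with width 3 − 1 = 2.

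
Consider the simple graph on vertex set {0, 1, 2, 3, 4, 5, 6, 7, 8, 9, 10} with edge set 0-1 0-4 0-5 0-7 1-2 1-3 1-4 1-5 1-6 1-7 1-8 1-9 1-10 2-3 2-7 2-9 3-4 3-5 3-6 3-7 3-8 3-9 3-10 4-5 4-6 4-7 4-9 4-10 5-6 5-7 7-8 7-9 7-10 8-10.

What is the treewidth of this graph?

4

A width-4 tree decomposition is:
Bags: B1 = {1, 3, 7, 8, 10}  B2 = {1, 3, 4, 7, 10}  B3 = {1, 3, 4, 7, 9}  B4 = {1, 2, 3, 7, 9}  B5 = {1, 3, 4, 5, 7}  B6 = {1, 3, 4, 5, 6}  B7 = {0, 1, 4, 5, 7}
Tree: B1–B2, B2–B3, B3–B4, B2–B5, B5–B6, B5–B7
Every bag has size at most 5, so the width is 5 − 1 = 4 and tw(G) ≤ 4. For the lower bound, the 5 vertices {0, 1, 4, 5, 7} are pairwise adjacent, and any tree decomposition puts a clique entirely inside one bag — forcing width ≥ 4. Hence tw(G) = 4 exactly.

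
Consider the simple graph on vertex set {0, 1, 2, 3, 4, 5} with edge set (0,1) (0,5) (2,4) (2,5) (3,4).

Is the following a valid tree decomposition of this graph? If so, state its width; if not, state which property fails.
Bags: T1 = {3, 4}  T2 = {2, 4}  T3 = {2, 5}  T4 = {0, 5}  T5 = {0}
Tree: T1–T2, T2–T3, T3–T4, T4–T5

A tree decomposition must satisfy three properties: every vertex lies in some bag; for every edge, both endpoints lie together in some bag; and for every vertex, the bags containing it form a connected subtree. Here vertex 1 appears in no bag, so the decomposition is invalid.

No — vertex 1 appears in no bag.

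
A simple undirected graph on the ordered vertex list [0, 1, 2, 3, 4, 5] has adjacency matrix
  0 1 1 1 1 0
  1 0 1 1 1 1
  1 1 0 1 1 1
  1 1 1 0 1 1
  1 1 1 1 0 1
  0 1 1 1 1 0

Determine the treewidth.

4

A width-4 tree decomposition is:
Bags: B1 = {1, 2, 3, 4, 5}  B2 = {0, 1, 2, 3, 4}
Tree: B1–B2
The largest bag has 5 vertices, giving width 4; this decomposition certifies tw(G) ≤ 4. For the lower bound, the 5 vertices {0, 1, 2, 3, 4} are pairwise adjacent, and any tree decomposition puts a clique entirely inside one bag — forcing width ≥ 4. The upper and lower bounds meet at 4, so that is the treewidth.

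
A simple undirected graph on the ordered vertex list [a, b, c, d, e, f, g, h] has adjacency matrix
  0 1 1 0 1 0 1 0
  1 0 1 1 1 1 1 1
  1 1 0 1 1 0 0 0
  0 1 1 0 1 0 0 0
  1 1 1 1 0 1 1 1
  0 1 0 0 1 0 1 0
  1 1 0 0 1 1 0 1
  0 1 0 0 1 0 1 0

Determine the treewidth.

3

A width-3 tree decomposition is:
Bags: B1 = {a, b, c, e}  B2 = {a, b, e, g}  B3 = {b, e, g, h}  B4 = {b, e, f, g}  B5 = {b, c, d, e}
Tree: B1–B2, B2–B3, B2–B4, B1–B5
Each bag holds 4 vertices, so the decomposition has width 3, which upper-bounds the treewidth. On the other hand G contains the 4-clique {b, c, d, e}. A clique must lie in a single bag of any decomposition, so no decomposition can have width below 3. The upper and lower bounds meet at 3, so that is the treewidth.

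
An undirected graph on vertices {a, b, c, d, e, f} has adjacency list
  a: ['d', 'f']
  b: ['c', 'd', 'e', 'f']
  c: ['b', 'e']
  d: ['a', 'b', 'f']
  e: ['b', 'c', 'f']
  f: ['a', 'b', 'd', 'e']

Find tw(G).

2

A width-2 tree decomposition is:
Bags: B1 = {a, d, f}  B2 = {b, d, f}  B3 = {b, e, f}  B4 = {b, c, e}
Tree: B1–B2, B2–B3, B3–B4
Every bag has size at most 3, so the width is 3 − 1 = 2 and tw(G) ≤ 2. On the other hand G contains the 3-clique {b, c, e}. A clique must lie in a single bag of any decomposition, so no decomposition can have width below 2. Hence tw(G) = 2 exactly.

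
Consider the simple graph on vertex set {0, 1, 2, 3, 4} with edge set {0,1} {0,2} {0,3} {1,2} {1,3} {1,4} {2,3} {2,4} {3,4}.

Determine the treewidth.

A width-3 tree decomposition is:
Bags: B1 = {0, 1, 2, 3}  B2 = {1, 2, 3, 4}
Tree: B1–B2
The largest bag has 4 vertices, giving width 3; this decomposition certifies tw(G) ≤ 3. For the lower bound, the 4 vertices {0, 1, 2, 3} are pairwise adjacent, and any tree decomposition puts a clique entirely inside one bag — forcing width ≥ 3. Combining the bounds, tw(G) = 3.

3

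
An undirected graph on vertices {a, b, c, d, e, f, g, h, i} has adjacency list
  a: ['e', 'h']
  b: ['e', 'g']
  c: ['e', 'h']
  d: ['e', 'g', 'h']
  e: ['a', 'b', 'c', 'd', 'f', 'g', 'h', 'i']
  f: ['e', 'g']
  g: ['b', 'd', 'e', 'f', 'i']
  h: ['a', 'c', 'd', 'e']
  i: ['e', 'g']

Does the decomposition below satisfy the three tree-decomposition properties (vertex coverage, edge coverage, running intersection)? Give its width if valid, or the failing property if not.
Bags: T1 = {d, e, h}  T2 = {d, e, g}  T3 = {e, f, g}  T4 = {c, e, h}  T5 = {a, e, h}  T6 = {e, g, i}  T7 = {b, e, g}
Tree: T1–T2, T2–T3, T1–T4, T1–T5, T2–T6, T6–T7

Yes; width 2.

Every vertex of G appears in some bag (union = {a, b, c, d, e, f, g, h, i}); every edge is covered by a bag; and for each vertex v the set of bags containing v is connected in the bag tree. The decomposition is therefore valid. The largest bag has 3 vertices, so the width is 2.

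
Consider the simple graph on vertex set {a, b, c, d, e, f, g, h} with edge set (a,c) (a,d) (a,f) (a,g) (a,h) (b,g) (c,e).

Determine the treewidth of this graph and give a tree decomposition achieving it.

The largest bag has 2 vertices, giving width 1; this decomposition certifies tw(G) ≤ 1. Since G has at least one edge (e.g. a–g), it is not an edgeless graph, so tw(G) ≥ 1. Combining the bounds, tw(G) = 1.

Treewidth 1.
One optimal decomposition is:
Bags: B1 = {a, g}  B2 = {a, f}  B3 = {a, d}  B4 = {b, g}  B5 = {a, c}  B6 = {c, e}  B7 = {a, h}
Tree: B1–B2, B2–B3, B1–B4, B2–B5, B5–B6, B3–B7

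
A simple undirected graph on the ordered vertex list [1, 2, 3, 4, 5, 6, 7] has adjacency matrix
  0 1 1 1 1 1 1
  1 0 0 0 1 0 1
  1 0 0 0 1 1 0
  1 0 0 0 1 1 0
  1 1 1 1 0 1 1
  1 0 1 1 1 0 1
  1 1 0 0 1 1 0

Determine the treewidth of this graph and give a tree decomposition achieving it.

Treewidth 3.
Bags: B1 = {1, 2, 5, 7}  B2 = {1, 5, 6, 7}  B3 = {1, 4, 5, 6}  B4 = {1, 3, 5, 6}
Tree: B1–B2, B2–B3, B2–B4

The largest bag has 4 vertices, giving width 3; this decomposition certifies tw(G) ≤ 3. For the lower bound, the 4 vertices {1, 2, 5, 7} are pairwise adjacent, and any tree decomposition puts a clique entirely inside one bag — forcing width ≥ 3. Therefore the treewidth is 3.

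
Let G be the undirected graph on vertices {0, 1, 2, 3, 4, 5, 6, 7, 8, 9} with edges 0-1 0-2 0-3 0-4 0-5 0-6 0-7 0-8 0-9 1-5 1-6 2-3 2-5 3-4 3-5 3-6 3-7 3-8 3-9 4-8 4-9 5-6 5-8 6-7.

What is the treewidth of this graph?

3

A width-3 tree decomposition is:
Bags: B1 = {0, 3, 5, 6}  B2 = {0, 3, 5, 8}  B3 = {0, 3, 4, 8}  B4 = {0, 3, 4, 9}  B5 = {0, 3, 6, 7}  B6 = {0, 1, 5, 6}  B7 = {0, 2, 3, 5}
Tree: B1–B2, B2–B3, B3–B4, B1–B5, B1–B6, B2–B7
Each bag holds 4 vertices, so the decomposition has width 3, which upper-bounds the treewidth. On the other hand G contains the 4-clique {0, 1, 5, 6}. A clique must lie in a single bag of any decomposition, so no decomposition can have width below 3. Hence tw(G) = 3 exactly.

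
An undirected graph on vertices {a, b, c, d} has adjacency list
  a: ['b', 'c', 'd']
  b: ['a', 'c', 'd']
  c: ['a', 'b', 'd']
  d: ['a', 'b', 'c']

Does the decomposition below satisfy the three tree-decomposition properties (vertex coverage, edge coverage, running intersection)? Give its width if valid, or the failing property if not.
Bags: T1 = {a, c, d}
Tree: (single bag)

No — vertex b appears in no bag.

A tree decomposition must satisfy three properties: every vertex lies in some bag; for every edge, both endpoints lie together in some bag; and for every vertex, the bags containing it form a connected subtree. Here vertex b appears in no bag, so the decomposition is invalid.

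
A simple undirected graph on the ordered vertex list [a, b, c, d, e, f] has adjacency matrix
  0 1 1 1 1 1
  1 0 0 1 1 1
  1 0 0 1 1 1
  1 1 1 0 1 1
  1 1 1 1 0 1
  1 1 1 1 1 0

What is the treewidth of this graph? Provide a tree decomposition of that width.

Each bag holds 5 vertices, so the decomposition has width 4, which upper-bounds the treewidth. Conversely, {a, c, d, e, f} is a clique of size 5, and the vertices of any clique must share a bag in every tree decomposition; so some bag has ≥ 5 vertices and tw(G) ≥ 4. Therefore the treewidth is 4.

Treewidth 4.
One such decomposition:
Bags: B1 = {a, c, d, e, f}  B2 = {a, b, d, e, f}
Tree: B1–B2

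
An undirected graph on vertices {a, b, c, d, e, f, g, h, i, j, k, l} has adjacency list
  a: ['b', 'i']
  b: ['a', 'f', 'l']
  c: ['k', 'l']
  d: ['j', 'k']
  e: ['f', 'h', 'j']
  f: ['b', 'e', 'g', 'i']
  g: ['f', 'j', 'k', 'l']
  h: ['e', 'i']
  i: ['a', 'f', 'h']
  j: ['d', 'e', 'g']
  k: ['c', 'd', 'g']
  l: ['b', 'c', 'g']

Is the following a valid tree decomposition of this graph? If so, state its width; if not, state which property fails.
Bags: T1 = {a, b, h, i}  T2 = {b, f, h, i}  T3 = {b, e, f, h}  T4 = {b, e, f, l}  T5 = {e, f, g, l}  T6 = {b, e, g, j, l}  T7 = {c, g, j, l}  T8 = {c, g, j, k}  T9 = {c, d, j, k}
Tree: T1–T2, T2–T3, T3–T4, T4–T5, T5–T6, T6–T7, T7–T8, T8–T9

No — bags containing vertex b are not connected in the tree.

A tree decomposition must satisfy three properties: every vertex lies in some bag; for every edge, both endpoints lie together in some bag; and for every vertex, the bags containing it form a connected subtree. Here bags containing vertex b are not connected in the tree, so the decomposition is invalid.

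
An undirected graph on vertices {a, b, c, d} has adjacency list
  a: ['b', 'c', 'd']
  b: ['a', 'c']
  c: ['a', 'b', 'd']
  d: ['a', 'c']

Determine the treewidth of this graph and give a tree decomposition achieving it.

Treewidth 2.
One optimal decomposition is:
Bags: B1 = {a, c, d}  B2 = {a, b, c}
Tree: B1–B2

Every bag has size at most 3, so the width is 3 − 1 = 2 and tw(G) ≤ 2. On the other hand G contains the 3-clique {a, c, d}. A clique must lie in a single bag of any decomposition, so no decomposition can have width below 2. The upper and lower bounds meet at 2, so that is the treewidth.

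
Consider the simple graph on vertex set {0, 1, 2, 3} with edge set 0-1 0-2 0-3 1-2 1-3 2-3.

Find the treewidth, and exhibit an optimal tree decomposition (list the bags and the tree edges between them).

With just one bag of size 4, the width is 4 − 1 = 3, so tw(G) ≤ 3. On the other hand G contains the 4-clique {0, 1, 2, 3}. A clique must lie in a single bag of any decomposition, so no decomposition can have width below 3. Hence tw(G) = 3 exactly.

Treewidth 3.
One optimal decomposition is:
Bags: B1 = {0, 1, 2, 3}
Tree: (single bag)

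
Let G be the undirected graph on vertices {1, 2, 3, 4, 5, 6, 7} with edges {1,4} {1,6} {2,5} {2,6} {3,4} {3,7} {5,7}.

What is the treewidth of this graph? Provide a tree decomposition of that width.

Treewidth 2.
Bags: B1 = {1, 3, 4}  B2 = {1, 3, 6}  B3 = {2, 3, 6}  B4 = {2, 3, 5}  B5 = {3, 5, 7}
Tree: B1–B2, B2–B3, B3–B4, B4–B5

The largest bag has 3 vertices, giving width 2; this decomposition certifies tw(G) ≤ 2. The edges 3–4–1–6–2–5–7–3 form a cycle, so G is not a tree and its treewidth is at least 2. The upper and lower bounds meet at 2, so that is the treewidth.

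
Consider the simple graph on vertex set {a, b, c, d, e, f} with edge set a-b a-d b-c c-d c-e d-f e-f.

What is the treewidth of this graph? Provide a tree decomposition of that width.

Treewidth 2.
One optimal decomposition is:
Bags: B1 = {d, e, f}  B2 = {c, d, e}  B3 = {a, c, d}  B4 = {a, b, c}
Tree: B1–B2, B2–B3, B3–B4

Every bag has size at most 3, so the width is 3 − 1 = 2 and tw(G) ≤ 2. For the lower bound, G contains the cycle f–e–c–d–f, so G is not a forest; only forests have treewidth ≤ 1, hence tw(G) ≥ 2. Therefore the treewidth is 2.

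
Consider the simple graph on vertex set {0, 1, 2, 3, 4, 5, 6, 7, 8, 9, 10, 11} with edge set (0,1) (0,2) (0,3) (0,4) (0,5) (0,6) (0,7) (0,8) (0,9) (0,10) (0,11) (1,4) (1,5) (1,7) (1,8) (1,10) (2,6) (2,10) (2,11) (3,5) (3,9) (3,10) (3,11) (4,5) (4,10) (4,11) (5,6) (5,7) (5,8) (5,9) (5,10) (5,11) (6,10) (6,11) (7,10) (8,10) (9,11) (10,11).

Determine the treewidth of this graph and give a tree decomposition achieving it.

The largest bag has 5 vertices, giving width 4; this decomposition certifies tw(G) ≤ 4. On the other hand G contains the 5-clique {0, 2, 6, 10, 11}. A clique must lie in a single bag of any decomposition, so no decomposition can have width below 4. Combining the bounds, tw(G) = 4.

Treewidth 4.
One such decomposition:
Bags: B1 = {0, 1, 4, 5, 10}  B2 = {0, 1, 5, 7, 10}  B3 = {0, 4, 5, 10, 11}  B4 = {0, 1, 5, 8, 10}  B5 = {0, 5, 6, 10, 11}  B6 = {0, 2, 6, 10, 11}  B7 = {0, 3, 5, 10, 11}  B8 = {0, 3, 5, 9, 11}
Tree: B1–B2, B1–B3, B1–B4, B3–B5, B5–B6, B5–B7, B7–B8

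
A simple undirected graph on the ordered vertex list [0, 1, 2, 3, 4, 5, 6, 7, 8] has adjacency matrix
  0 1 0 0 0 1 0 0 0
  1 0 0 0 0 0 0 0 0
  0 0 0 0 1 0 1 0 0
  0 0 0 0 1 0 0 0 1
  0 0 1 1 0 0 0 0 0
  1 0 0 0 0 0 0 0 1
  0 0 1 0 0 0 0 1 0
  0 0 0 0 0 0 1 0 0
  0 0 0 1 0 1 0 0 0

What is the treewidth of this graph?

A width-1 tree decomposition is:
Bags: B1 = {6, 7}  B2 = {2, 6}  B3 = {2, 4}  B4 = {3, 4}  B5 = {3, 8}  B6 = {5, 8}  B7 = {0, 5}  B8 = {0, 1}
Tree: B1–B2, B2–B3, B3–B4, B4–B5, B5–B6, B6–B7, B7–B8
The largest bag has 2 vertices, giving width 1; this decomposition certifies tw(G) ≤ 1. Any graph with an edge has treewidth ≥ 1, and G has the edge 7–6. Combining the bounds, tw(G) = 1.

1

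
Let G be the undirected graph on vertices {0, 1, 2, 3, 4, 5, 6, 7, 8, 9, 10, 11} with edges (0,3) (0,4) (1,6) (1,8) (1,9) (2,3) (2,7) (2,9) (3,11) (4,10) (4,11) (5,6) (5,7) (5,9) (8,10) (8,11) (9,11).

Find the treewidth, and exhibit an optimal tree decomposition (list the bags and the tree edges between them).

The largest bag has 4 vertices, giving width 3; this decomposition certifies tw(G) ≤ 3. For the lower bound: the 4 vertex sets {0,4,10}, {8}, {11}, {1,2,3,9} are disjoint, each induces a connected subgraph, and every pair is joined by at least one edge of G. Contracting each set to a single vertex therefore yields K_{4} as a minor, and since treewidth is minor-monotone, tw(G) ≥ tw(K_{4}) = 3. The upper and lower bounds meet at 3, so that is the treewidth.

Treewidth 3.
Bags: B1 = {0, 4, 8, 10}  B2 = {0, 4, 8, 11}  B3 = {0, 3, 8, 11}  B4 = {1, 3, 8, 11}  B5 = {1, 3, 9, 11}  B6 = {1, 2, 3, 9}  B7 = {1, 2, 6, 9}  B8 = {2, 5, 6, 9}  B9 = {2, 5, 6, 7}
Tree: B1–B2, B2–B3, B3–B4, B4–B5, B5–B6, B6–B7, B7–B8, B8–B9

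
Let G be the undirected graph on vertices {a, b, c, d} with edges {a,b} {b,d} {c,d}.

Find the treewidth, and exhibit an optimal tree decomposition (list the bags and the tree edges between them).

Every bag has size at most 2, so the width is 2 − 1 = 1 and tw(G) ≤ 1. Since G has at least one edge (e.g. c–d), it is not an edgeless graph, so tw(G) ≥ 1. The upper and lower bounds meet at 1, so that is the treewidth.

Treewidth 1.
One optimal decomposition is:
Bags: B1 = {c, d}  B2 = {b, d}  B3 = {a, b}
Tree: B1–B2, B2–B3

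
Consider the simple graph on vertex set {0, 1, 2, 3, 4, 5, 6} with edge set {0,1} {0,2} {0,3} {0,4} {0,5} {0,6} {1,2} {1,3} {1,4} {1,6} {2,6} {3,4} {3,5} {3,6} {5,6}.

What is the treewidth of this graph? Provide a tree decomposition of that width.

Treewidth 3.
One such decomposition:
Bags: B1 = {0, 1, 3, 6}  B2 = {0, 1, 2, 6}  B3 = {0, 1, 3, 4}  B4 = {0, 3, 5, 6}
Tree: B1–B2, B1–B3, B1–B4

The largest bag has 4 vertices, giving width 3; this decomposition certifies tw(G) ≤ 3. On the other hand G contains the 4-clique {0, 1, 2, 6}. A clique must lie in a single bag of any decomposition, so no decomposition can have width below 3. Combining the bounds, tw(G) = 3.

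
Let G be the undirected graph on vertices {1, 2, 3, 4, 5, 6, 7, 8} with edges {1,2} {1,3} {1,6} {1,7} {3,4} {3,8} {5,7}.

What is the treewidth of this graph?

1

A width-1 tree decomposition is:
Bags: B1 = {1, 2}  B2 = {1, 7}  B3 = {1, 3}  B4 = {5, 7}  B5 = {3, 4}  B6 = {1, 6}  B7 = {3, 8}
Tree: B1–B2, B2–B3, B2–B4, B3–B5, B1–B6, B3–B7
Every bag has size at most 2, so the width is 2 − 1 = 1 and tw(G) ≤ 1. Since G has at least one edge (e.g. 2–1), it is not an edgeless graph, so tw(G) ≥ 1. The upper and lower bounds meet at 1, so that is the treewidth.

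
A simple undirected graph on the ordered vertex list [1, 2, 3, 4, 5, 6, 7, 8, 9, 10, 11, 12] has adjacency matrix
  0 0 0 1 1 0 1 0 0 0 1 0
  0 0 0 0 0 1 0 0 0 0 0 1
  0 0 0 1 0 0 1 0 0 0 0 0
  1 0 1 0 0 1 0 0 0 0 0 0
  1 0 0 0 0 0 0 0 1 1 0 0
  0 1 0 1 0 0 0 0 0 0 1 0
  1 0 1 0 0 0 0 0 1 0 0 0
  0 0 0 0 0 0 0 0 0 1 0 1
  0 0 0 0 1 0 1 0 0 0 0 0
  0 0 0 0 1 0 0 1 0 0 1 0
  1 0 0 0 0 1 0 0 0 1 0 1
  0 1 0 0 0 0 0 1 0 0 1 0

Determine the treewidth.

A width-3 tree decomposition is:
Bags: B1 = {3, 5, 7, 9}  B2 = {1, 3, 5, 7}  B3 = {1, 3, 4, 5}  B4 = {1, 4, 5, 10}  B5 = {1, 4, 10, 11}  B6 = {4, 6, 10, 11}  B7 = {6, 8, 10, 11}  B8 = {6, 8, 11, 12}  B9 = {2, 6, 8, 12}
Tree: B1–B2, B2–B3, B3–B4, B4–B5, B5–B6, B6–B7, B7–B8, B8–B9
The largest bag has 4 vertices, giving width 3; this decomposition certifies tw(G) ≤ 3. For the lower bound: the 4 vertex sets {3,7,9}, {5}, {1}, {4,6,10,11} are disjoint, each induces a connected subgraph, and every pair is joined by at least one edge of G. Contracting each set to a single vertex therefore yields K_{4} as a minor, and since treewidth is minor-monotone, tw(G) ≥ tw(K_{4}) = 3. Combining the bounds, tw(G) = 3.

3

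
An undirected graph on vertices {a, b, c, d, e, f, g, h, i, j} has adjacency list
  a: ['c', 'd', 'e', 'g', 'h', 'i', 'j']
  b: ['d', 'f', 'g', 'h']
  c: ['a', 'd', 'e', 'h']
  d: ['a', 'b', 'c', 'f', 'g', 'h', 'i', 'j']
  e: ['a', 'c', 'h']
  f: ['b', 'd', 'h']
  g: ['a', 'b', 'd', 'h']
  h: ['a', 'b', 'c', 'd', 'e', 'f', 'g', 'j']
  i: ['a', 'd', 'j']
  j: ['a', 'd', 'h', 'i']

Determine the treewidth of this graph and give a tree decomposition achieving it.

Every bag has size at most 4, so the width is 4 − 1 = 3 and tw(G) ≤ 3. On the other hand G contains the 4-clique {a, d, g, h}. A clique must lie in a single bag of any decomposition, so no decomposition can have width below 3. Hence tw(G) = 3 exactly.

Treewidth 3.
Bags: B1 = {a, d, h, j}  B2 = {a, c, d, h}  B3 = {a, d, g, h}  B4 = {a, c, e, h}  B5 = {a, d, i, j}  B6 = {b, d, g, h}  B7 = {b, d, f, h}
Tree: B1–B2, B1–B3, B2–B4, B1–B5, B3–B6, B6–B7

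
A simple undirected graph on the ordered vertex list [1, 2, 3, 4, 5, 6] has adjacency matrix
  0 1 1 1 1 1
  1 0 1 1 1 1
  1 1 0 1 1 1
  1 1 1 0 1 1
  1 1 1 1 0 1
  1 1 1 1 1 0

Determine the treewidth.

5

A width-5 tree decomposition is:
Bags: B1 = {1, 2, 3, 4, 5, 6}
Tree: (single bag)
With just one bag of size 6, the width is 6 − 1 = 5, so tw(G) ≤ 5. On the other hand G contains the 6-clique {1, 2, 3, 4, 5, 6}. A clique must lie in a single bag of any decomposition, so no decomposition can have width below 5. Combining the bounds, tw(G) = 5.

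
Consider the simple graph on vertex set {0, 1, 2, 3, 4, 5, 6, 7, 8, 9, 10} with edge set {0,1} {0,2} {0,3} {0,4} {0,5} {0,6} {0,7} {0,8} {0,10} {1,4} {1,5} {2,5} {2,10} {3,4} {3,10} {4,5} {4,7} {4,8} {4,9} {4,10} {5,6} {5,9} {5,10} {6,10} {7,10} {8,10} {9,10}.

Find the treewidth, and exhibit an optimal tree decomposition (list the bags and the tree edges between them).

Treewidth 3.
Bags: B1 = {0, 4, 5, 10}  B2 = {0, 5, 6, 10}  B3 = {0, 3, 4, 10}  B4 = {4, 5, 9, 10}  B5 = {0, 1, 4, 5}  B6 = {0, 2, 5, 10}  B7 = {0, 4, 8, 10}  B8 = {0, 4, 7, 10}
Tree: B1–B2, B1–B3, B1–B4, B1–B5, B1–B6, B1–B7, B1–B8

The largest bag has 4 vertices, giving width 3; this decomposition certifies tw(G) ≤ 3. For the lower bound, the 4 vertices {0, 1, 4, 5} are pairwise adjacent, and any tree decomposition puts a clique entirely inside one bag — forcing width ≥ 3. Hence tw(G) = 3 exactly.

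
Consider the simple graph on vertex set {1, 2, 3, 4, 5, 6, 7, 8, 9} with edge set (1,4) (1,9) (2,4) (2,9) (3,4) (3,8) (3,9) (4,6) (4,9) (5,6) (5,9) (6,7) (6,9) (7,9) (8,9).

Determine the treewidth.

A width-2 tree decomposition is:
Bags: B1 = {3, 4, 9}  B2 = {4, 6, 9}  B3 = {1, 4, 9}  B4 = {6, 7, 9}  B5 = {5, 6, 9}  B6 = {2, 4, 9}  B7 = {3, 8, 9}
Tree: B1–B2, B1–B3, B2–B4, B4–B5, B2–B6, B1–B7
Every bag has size at most 3, so the width is 3 − 1 = 2 and tw(G) ≤ 2. On the other hand G contains the 3-clique {3, 8, 9}. A clique must lie in a single bag of any decomposition, so no decomposition can have width below 2. Therefore the treewidth is 2.

2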